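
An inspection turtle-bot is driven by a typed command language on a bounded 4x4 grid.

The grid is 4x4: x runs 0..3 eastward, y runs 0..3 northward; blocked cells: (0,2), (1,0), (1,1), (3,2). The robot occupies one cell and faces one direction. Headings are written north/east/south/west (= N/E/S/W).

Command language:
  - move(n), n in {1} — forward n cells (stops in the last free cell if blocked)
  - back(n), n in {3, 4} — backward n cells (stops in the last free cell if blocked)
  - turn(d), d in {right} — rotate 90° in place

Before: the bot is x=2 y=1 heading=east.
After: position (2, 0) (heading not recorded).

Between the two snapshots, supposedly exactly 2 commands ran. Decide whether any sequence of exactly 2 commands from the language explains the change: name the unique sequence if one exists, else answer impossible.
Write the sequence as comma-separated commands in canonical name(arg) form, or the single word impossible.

key: order matters: swapping turn(right) and move(1) lands elsewhere
start: x=2 y=1 heading=east
1. turn(right) → x=2 y=1 heading=south
2. move(1) → x=2 y=0 heading=south
no rival 2-sequence matches.

turn(right), move(1)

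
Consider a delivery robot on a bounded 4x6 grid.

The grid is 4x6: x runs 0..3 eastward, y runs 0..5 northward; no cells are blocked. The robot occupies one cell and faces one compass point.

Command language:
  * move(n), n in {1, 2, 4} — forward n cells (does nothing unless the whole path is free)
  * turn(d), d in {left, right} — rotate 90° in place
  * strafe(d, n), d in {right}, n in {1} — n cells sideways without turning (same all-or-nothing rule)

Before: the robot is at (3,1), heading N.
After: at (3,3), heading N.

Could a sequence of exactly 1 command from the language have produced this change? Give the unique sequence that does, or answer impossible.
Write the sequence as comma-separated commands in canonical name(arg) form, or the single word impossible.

move(2)

key: heading stays N — the single command does not turn
t0: at (3,1), heading N
[1] after move(2): at (3,3), heading N
uniquely the one of 6 1-step routes that fits.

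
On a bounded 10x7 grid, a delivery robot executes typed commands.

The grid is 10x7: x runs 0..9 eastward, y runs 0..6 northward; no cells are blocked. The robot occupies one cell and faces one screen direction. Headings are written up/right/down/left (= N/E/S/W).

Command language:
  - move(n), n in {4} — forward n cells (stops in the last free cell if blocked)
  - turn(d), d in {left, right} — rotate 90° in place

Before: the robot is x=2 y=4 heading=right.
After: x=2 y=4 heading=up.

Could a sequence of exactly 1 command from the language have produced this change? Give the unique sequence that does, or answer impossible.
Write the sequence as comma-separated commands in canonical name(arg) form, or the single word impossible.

key: parked at (2,4) the whole time — nothing moves the robot
begin: x=2 y=4 heading=right
t=1 turn(left) ⇒ x=2 y=4 heading=up
no other 1-command option fits: unique.

turn(left)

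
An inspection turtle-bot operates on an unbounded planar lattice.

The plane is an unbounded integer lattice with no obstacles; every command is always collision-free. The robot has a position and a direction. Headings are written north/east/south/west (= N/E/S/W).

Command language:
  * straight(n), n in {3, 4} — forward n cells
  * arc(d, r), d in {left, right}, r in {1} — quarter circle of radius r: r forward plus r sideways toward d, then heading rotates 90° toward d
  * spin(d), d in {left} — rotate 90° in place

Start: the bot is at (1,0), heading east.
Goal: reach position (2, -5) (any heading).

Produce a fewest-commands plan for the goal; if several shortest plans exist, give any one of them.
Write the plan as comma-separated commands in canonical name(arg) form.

t0: at (1,0), heading east
step 1 (arc(right, 1)): at (2,-1), heading south
step 2 (straight(4)): at (2,-5), heading south
shorter routes all fall short; 2 is best.

arc(right, 1), straight(4)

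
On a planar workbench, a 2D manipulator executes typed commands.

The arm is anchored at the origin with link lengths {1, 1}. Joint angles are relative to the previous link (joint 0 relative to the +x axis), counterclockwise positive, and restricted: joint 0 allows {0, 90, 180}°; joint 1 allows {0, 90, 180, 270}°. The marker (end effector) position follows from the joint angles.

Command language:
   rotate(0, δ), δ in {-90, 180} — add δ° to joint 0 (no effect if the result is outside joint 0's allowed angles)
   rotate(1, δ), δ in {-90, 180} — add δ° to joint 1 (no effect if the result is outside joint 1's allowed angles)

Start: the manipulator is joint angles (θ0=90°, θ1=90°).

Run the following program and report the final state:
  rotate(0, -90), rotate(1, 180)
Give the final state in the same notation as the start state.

t0: joint angles (θ0=90°, θ1=90°)
step 1 (rotate(0, -90)): joint angles (θ0=0°, θ1=90°)
step 2 (rotate(1, 180)): joint angles (θ0=0°, θ1=270°)

joint angles (θ0=0°, θ1=270°)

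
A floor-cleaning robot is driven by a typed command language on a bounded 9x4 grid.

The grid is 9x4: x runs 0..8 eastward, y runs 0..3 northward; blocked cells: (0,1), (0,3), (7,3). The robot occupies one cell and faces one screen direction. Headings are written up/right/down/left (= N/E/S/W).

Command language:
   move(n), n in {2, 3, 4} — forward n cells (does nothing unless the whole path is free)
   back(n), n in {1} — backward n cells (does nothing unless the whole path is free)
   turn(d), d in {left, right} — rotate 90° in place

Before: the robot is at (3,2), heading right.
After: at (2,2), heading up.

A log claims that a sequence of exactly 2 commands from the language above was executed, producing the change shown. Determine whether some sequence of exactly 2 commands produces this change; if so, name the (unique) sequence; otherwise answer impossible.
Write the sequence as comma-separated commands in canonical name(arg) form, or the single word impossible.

back(1), turn(left)

key: cell and facing (now N) both changed — the 2 commands mix motion and turning
t0: at (3,2), heading right
t=1 back(1) ⇒ at (2,2), heading right
t=2 turn(left) ⇒ at (2,2), heading up
uniquely the one of 36 2-step routes that fits.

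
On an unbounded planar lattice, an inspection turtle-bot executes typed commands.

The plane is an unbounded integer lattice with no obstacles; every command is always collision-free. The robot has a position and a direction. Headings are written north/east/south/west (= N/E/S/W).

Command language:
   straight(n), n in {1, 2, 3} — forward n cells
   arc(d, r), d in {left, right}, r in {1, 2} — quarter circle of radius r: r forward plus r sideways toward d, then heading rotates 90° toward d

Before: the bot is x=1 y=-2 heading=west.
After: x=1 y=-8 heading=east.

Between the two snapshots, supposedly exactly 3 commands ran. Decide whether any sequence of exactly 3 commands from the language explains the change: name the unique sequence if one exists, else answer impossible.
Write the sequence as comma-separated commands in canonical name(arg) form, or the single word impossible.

key: cell and facing (now E) both changed — the 3 commands mix motion and turning
t0: x=1 y=-2 heading=west
step 1 (arc(left, 2)): x=-1 y=-4 heading=south
step 2 (straight(2)): x=-1 y=-6 heading=south
step 3 (arc(left, 2)): x=1 y=-8 heading=east
all 343 alternatives checked — unique.

arc(left, 2), straight(2), arc(left, 2)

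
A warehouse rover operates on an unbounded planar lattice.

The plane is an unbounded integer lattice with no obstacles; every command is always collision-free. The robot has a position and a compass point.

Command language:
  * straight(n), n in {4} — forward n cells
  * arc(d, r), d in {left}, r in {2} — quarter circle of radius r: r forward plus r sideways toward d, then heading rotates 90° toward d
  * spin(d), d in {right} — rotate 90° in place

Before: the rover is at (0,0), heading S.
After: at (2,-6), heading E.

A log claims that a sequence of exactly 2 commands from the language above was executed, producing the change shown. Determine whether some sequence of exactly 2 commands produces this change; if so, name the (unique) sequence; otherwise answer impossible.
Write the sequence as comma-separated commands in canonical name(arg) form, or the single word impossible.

straight(4), arc(left, 2)

key: cell and facing (now E) both changed — the 2 commands mix motion and turning
t0: at (0,0), heading S
1. straight(4) → at (0,-4), heading S
2. arc(left, 2) → at (2,-6), heading E
no rival 2-sequence matches.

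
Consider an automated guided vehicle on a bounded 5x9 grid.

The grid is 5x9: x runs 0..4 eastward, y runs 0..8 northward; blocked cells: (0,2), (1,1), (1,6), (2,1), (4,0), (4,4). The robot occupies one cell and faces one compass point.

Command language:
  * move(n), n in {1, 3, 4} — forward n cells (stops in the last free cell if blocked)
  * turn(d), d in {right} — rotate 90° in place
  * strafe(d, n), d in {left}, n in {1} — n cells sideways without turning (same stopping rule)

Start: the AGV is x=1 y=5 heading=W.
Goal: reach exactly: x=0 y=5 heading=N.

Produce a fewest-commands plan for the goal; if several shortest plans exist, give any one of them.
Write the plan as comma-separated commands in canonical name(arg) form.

move(4), turn(right)

initial: x=1 y=5 heading=W
step 1 (move(4)): x=0 y=5 heading=W
step 2 (turn(right)): x=0 y=5 heading=N
shorter routes all fall short; 2 is best.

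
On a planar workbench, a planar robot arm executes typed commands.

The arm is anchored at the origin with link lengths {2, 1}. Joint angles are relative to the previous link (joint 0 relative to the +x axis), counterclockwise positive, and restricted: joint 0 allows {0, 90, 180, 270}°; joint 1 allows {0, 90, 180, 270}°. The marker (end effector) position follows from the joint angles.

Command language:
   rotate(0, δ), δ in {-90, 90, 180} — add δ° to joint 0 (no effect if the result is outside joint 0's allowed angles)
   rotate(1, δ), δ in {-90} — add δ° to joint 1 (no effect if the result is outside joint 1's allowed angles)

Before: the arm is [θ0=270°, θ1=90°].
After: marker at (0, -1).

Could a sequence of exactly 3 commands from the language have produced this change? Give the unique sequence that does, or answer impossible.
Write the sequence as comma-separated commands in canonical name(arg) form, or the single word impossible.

rotate(1, -90), rotate(1, -90), rotate(1, -90)

start: [θ0=270°, θ1=90°]
step 1 (rotate(1, -90)): [θ0=270°, θ1=0°]
step 2 (rotate(1, -90)): [θ0=270°, θ1=270°]
step 3 (rotate(1, -90)): [θ0=270°, θ1=180°]
all 64 alternatives checked — unique.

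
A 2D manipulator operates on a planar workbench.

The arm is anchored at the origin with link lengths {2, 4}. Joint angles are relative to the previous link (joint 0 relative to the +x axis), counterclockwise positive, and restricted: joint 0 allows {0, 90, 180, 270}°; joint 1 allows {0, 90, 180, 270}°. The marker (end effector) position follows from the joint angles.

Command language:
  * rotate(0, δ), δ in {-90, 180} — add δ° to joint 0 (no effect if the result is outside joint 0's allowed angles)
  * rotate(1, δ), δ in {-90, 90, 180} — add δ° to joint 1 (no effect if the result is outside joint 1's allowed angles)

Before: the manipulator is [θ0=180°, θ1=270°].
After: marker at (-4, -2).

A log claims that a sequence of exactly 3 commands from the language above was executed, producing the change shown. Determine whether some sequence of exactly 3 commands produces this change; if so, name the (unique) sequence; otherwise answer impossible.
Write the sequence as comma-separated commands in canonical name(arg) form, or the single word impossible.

rotate(0, -90), rotate(0, -90), rotate(0, -90)

begin: [θ0=180°, θ1=270°]
1. rotate(0, -90) → [θ0=90°, θ1=270°]
2. rotate(0, -90) → [θ0=0°, θ1=270°]
3. rotate(0, -90) → [θ0=270°, θ1=270°]
all 125 alternatives checked — unique.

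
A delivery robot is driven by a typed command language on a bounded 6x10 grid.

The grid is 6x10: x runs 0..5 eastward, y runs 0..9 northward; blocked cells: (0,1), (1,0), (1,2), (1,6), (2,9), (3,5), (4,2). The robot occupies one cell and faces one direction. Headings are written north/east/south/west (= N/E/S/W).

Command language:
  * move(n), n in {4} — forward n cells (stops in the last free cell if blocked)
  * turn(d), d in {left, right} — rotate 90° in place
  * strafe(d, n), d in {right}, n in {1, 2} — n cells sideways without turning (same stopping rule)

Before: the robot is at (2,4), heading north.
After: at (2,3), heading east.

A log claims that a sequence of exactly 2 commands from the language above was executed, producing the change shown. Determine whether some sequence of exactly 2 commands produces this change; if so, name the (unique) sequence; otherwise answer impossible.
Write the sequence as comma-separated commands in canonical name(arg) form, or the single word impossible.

key: running strafe(right, 1) before turn(right) would end elsewhere — order is forced
start: at (2,4), heading north
t=1 turn(right) ⇒ at (2,4), heading east
t=2 strafe(right, 1) ⇒ at (2,3), heading east
uniquely the one of 25 2-step routes that fits.

turn(right), strafe(right, 1)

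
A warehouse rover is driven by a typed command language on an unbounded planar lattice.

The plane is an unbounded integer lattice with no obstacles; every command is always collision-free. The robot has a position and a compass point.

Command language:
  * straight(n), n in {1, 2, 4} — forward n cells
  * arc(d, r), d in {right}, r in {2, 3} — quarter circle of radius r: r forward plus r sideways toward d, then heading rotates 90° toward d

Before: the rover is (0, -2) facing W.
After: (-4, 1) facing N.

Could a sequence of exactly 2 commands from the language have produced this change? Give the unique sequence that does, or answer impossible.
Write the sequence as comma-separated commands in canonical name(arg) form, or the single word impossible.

key: running arc(right, 3) before straight(1) would end elsewhere — order is forced
t0: (0, -2) facing W
[1] after straight(1): (-1, -2) facing W
[2] after arc(right, 3): (-4, 1) facing N
no other 2-command option fits: unique.

straight(1), arc(right, 3)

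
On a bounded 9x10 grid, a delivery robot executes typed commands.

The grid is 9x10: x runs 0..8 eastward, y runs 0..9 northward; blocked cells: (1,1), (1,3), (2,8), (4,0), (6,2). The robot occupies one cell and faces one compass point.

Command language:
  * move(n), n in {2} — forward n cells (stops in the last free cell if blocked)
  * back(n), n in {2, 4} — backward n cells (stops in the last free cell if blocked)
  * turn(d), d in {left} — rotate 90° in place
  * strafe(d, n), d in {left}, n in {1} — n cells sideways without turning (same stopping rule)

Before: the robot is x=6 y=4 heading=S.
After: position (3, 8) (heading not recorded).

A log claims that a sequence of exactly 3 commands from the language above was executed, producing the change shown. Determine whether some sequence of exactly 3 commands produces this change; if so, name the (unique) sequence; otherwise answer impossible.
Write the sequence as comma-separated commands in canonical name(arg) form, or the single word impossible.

key: the second back(4) is stopped early by the blocked cell at (2,8)
begin: x=6 y=4 heading=S
step 1 (back(4)): x=6 y=8 heading=S
step 2 (turn(left)): x=6 y=8 heading=E
step 3 (back(4)): x=3 y=8 heading=E
all 125 alternatives checked — unique.

back(4), turn(left), back(4)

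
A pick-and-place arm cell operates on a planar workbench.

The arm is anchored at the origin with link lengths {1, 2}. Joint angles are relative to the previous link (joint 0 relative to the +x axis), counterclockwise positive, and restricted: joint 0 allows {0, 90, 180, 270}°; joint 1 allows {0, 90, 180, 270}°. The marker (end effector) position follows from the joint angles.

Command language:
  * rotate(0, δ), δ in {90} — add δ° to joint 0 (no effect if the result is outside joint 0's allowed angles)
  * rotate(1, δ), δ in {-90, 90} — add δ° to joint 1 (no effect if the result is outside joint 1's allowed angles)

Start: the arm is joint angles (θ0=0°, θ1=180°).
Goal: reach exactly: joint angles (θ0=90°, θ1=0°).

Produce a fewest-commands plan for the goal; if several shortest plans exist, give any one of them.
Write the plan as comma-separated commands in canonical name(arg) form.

rotate(0, 90), rotate(1, 90), rotate(1, 90)

from: joint angles (θ0=0°, θ1=180°)
step 1 (rotate(0, 90)): joint angles (θ0=90°, θ1=180°)
step 2 (rotate(1, 90)): joint angles (θ0=90°, θ1=270°)
step 3 (rotate(1, 90)): joint angles (θ0=90°, θ1=0°)
minimal: 3 command(s), checked below 3.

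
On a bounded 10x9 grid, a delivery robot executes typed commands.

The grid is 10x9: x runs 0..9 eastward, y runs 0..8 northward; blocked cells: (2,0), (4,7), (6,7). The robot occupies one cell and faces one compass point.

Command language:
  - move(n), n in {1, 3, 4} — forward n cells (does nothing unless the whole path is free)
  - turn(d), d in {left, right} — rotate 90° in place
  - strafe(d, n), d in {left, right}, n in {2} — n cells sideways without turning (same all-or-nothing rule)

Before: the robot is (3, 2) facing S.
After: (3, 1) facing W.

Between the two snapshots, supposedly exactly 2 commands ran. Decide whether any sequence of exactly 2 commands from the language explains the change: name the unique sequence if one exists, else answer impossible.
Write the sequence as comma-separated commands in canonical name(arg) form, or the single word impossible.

key: order matters: swapping move(1) and turn(right) lands elsewhere
t0: (3, 2) facing S
[1] after move(1): (3, 1) facing S
[2] after turn(right): (3, 1) facing W
no other 2-command option fits: unique.

move(1), turn(right)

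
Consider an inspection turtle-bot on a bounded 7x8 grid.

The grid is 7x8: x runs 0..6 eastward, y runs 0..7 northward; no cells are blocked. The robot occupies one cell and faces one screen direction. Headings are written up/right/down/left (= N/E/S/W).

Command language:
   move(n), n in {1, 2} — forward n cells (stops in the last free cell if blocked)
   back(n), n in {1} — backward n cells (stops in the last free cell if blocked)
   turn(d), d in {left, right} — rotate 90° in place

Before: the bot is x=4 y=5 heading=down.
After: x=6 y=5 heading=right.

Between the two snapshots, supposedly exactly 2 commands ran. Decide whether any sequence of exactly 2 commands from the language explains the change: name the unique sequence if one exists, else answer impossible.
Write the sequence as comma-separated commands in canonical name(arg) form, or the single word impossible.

key: position moved to (6,5) AND the heading swung to E — translation plus rotation needed
initial: x=4 y=5 heading=down
[1] after turn(left): x=4 y=5 heading=right
[2] after move(2): x=6 y=5 heading=right
all 25 alternatives checked — unique.

turn(left), move(2)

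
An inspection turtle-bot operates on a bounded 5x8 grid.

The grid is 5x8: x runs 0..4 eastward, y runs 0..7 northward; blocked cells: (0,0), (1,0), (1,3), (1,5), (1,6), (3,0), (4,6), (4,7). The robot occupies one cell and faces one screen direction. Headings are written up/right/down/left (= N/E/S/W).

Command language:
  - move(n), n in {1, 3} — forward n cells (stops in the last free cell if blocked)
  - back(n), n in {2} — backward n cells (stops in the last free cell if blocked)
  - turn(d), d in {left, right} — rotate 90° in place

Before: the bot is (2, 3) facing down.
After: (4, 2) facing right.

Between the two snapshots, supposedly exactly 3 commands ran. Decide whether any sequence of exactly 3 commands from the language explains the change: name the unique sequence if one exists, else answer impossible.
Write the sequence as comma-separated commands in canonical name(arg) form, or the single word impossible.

key: position moved to (4,2) AND the heading swung to E — translation plus rotation needed
begin: (2, 3) facing down
step 1 (move(1)): (2, 2) facing down
step 2 (turn(left)): (2, 2) facing right
step 3 (move(3)): (4, 2) facing right
all 125 alternatives checked — unique.

move(1), turn(left), move(3)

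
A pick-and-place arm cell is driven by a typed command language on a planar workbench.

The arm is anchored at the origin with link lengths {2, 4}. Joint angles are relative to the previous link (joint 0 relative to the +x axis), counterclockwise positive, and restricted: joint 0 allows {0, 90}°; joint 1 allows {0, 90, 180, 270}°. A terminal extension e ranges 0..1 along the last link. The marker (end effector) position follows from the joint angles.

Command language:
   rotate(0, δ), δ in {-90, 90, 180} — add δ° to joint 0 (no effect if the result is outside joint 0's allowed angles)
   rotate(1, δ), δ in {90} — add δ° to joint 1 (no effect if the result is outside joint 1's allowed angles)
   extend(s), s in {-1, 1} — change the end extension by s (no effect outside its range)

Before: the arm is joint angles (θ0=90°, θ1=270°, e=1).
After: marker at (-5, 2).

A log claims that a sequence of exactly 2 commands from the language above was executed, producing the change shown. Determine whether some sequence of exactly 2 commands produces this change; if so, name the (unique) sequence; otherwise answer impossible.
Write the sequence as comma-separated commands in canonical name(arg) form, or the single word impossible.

rotate(1, 90), rotate(1, 90)

t0: joint angles (θ0=90°, θ1=270°, e=1)
[1] after rotate(1, 90): joint angles (θ0=90°, θ1=0°, e=1)
[2] after rotate(1, 90): joint angles (θ0=90°, θ1=90°, e=1)
no other 2-command option fits: unique.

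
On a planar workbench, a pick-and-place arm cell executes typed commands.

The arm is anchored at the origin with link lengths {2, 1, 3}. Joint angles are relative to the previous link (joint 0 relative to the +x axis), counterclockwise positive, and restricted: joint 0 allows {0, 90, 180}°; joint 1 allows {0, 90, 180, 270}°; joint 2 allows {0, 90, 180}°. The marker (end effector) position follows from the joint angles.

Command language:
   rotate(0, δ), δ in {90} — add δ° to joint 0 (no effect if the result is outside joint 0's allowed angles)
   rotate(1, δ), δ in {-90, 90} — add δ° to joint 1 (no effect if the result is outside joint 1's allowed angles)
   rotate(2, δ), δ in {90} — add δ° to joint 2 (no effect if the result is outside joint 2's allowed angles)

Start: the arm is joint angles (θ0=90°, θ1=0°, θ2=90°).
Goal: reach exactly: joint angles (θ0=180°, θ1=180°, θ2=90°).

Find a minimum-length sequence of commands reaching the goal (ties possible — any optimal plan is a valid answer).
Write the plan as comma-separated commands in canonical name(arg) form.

initial: joint angles (θ0=90°, θ1=0°, θ2=90°)
1. rotate(1, -90) → joint angles (θ0=90°, θ1=270°, θ2=90°)
2. rotate(1, -90) → joint angles (θ0=90°, θ1=180°, θ2=90°)
3. rotate(0, 90) → joint angles (θ0=180°, θ1=180°, θ2=90°)
minimal: 3 command(s), checked below 3.

rotate(1, -90), rotate(1, -90), rotate(0, 90)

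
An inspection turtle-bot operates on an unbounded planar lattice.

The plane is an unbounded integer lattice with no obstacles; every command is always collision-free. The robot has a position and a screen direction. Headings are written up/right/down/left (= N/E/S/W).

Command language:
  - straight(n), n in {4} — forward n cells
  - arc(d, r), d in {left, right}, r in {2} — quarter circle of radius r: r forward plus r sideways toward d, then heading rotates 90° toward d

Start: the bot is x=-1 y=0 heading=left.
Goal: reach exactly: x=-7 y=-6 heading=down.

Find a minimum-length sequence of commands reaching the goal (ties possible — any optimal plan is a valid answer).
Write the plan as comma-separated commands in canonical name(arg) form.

start: x=-1 y=0 heading=left
t=1 arc(left, 2) ⇒ x=-3 y=-2 heading=down
t=2 arc(right, 2) ⇒ x=-5 y=-4 heading=left
t=3 arc(left, 2) ⇒ x=-7 y=-6 heading=down
shorter routes all fall short; 3 is best.

arc(left, 2), arc(right, 2), arc(left, 2)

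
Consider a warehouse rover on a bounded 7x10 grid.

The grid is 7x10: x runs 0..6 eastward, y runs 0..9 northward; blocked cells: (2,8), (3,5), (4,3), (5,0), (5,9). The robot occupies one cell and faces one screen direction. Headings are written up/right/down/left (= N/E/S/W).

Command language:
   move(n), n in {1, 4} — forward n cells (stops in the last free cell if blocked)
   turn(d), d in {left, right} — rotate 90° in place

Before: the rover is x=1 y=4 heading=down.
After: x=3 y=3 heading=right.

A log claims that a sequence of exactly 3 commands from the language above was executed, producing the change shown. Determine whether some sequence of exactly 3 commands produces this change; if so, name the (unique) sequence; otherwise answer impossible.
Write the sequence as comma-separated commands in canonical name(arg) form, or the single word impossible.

move(1), turn(left), move(4)

key: move(4) is stopped early by the blocked cell at (4,3)
t0: x=1 y=4 heading=down
[1] after move(1): x=1 y=3 heading=down
[2] after turn(left): x=1 y=3 heading=right
[3] after move(4): x=3 y=3 heading=right
no other 3-command option fits: unique.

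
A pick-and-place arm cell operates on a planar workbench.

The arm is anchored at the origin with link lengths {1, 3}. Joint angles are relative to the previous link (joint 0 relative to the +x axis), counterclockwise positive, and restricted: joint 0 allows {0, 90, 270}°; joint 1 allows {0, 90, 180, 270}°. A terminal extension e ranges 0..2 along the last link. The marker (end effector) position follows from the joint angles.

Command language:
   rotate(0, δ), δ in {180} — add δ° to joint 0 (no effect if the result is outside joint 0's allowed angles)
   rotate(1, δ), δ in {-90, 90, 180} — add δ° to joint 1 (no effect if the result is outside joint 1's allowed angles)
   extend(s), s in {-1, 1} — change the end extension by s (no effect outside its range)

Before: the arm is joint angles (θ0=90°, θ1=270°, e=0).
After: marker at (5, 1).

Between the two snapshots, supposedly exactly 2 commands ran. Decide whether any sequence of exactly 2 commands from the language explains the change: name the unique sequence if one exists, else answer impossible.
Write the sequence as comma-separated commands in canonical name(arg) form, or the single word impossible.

initial: joint angles (θ0=90°, θ1=270°, e=0)
1. extend(1) → joint angles (θ0=90°, θ1=270°, e=1)
2. extend(1) → joint angles (θ0=90°, θ1=270°, e=2)
no other 2-command option fits: unique.

extend(1), extend(1)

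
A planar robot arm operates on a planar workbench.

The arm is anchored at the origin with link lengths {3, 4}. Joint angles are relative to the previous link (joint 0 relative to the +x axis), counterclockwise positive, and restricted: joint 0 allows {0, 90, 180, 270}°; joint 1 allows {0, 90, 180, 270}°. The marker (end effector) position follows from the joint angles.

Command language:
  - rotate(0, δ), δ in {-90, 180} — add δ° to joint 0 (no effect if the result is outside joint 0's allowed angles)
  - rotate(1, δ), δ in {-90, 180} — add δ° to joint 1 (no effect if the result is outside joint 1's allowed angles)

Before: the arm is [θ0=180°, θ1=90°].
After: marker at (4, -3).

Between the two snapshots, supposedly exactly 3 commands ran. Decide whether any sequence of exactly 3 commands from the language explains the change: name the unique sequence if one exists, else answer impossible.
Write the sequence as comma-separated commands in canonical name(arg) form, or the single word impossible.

from: [θ0=180°, θ1=90°]
1. rotate(0, -90) → [θ0=90°, θ1=90°]
2. rotate(0, -90) → [θ0=0°, θ1=90°]
3. rotate(0, -90) → [θ0=270°, θ1=90°]
uniquely the one of 64 3-step routes that fits.

rotate(0, -90), rotate(0, -90), rotate(0, -90)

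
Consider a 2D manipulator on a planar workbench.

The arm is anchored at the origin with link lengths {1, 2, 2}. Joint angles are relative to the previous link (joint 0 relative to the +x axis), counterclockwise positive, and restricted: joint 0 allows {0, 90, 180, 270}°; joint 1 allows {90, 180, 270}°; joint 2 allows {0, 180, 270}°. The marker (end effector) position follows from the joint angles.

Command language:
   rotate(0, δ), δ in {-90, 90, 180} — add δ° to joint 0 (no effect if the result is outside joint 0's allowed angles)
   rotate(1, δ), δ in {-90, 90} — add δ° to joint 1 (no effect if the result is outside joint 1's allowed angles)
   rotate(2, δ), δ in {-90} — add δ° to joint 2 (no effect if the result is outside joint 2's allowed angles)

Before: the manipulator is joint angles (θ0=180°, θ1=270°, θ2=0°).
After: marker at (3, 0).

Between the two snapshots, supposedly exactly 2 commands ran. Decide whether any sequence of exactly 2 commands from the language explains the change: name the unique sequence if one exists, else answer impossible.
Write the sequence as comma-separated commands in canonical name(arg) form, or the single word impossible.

rotate(1, 90), rotate(1, -90)

key: order matters: swapping rotate(1, 90) and rotate(1, -90) lands elsewhere
from: joint angles (θ0=180°, θ1=270°, θ2=0°)
[1] after rotate(1, 90): joint angles (θ0=180°, θ1=270°, θ2=0°)
[2] after rotate(1, -90): joint angles (θ0=180°, θ1=180°, θ2=0°)
no rival 2-sequence matches.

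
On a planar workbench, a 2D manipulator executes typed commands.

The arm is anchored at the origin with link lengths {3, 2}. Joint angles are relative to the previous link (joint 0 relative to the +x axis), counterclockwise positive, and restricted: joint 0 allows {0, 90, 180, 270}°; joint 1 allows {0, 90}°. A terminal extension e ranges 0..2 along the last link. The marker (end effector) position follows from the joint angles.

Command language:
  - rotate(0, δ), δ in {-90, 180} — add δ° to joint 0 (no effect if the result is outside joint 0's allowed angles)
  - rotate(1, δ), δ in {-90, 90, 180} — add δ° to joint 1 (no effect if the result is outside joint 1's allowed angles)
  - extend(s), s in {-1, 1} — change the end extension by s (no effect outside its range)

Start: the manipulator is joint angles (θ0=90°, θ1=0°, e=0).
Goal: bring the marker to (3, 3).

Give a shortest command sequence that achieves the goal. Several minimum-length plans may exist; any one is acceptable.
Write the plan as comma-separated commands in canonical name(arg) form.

rotate(0, -90), extend(1), rotate(1, 90)

from: joint angles (θ0=90°, θ1=0°, e=0)
[1] after rotate(0, -90): joint angles (θ0=0°, θ1=0°, e=0)
[2] after extend(1): joint angles (θ0=0°, θ1=0°, e=1)
[3] after rotate(1, 90): joint angles (θ0=0°, θ1=90°, e=1)
no 2-step plan works, so 3 is optimal.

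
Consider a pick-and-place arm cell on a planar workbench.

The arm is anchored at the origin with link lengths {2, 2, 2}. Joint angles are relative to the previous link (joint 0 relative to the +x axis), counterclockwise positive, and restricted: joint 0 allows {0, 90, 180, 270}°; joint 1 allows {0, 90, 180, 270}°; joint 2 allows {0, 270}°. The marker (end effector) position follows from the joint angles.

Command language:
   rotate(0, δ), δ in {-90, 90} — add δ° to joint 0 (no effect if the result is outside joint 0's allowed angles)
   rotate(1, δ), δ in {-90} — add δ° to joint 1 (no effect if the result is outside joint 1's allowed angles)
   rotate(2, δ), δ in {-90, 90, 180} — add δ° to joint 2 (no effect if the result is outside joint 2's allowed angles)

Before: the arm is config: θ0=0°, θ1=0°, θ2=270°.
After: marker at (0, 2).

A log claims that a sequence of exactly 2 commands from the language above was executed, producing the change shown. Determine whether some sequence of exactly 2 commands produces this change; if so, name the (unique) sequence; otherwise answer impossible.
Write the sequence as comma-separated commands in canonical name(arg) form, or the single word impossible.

initial: config: θ0=0°, θ1=0°, θ2=270°
[1] after rotate(1, -90): config: θ0=0°, θ1=270°, θ2=270°
[2] after rotate(1, -90): config: θ0=0°, θ1=180°, θ2=270°
uniquely the one of 36 2-step routes that fits.

rotate(1, -90), rotate(1, -90)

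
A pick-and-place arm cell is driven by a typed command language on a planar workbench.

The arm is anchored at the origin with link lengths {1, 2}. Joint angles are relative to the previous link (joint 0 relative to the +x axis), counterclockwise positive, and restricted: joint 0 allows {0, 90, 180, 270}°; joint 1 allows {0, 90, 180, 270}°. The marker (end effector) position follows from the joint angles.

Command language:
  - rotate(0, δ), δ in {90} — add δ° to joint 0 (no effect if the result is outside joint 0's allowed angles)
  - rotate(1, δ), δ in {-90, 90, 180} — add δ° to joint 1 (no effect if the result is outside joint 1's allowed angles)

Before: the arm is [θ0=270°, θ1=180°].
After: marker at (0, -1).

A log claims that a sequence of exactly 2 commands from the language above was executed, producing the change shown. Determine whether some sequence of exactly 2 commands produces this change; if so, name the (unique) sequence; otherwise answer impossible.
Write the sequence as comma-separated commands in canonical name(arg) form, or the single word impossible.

t0: [θ0=270°, θ1=180°]
step 1 (rotate(0, 90)): [θ0=0°, θ1=180°]
step 2 (rotate(0, 90)): [θ0=90°, θ1=180°]
all 16 alternatives checked — unique.

rotate(0, 90), rotate(0, 90)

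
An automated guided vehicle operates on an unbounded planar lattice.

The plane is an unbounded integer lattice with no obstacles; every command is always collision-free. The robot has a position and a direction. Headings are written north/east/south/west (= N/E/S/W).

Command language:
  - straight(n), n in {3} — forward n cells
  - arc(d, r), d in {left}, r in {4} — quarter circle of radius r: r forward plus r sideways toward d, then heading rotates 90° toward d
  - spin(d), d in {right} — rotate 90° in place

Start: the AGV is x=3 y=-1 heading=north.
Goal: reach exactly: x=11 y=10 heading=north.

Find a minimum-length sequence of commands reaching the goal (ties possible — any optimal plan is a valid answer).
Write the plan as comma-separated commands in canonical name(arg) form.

spin(right), arc(left, 4), spin(right), arc(left, 4), straight(3)

begin: x=3 y=-1 heading=north
step 1 (spin(right)): x=3 y=-1 heading=east
step 2 (arc(left, 4)): x=7 y=3 heading=north
step 3 (spin(right)): x=7 y=3 heading=east
step 4 (arc(left, 4)): x=11 y=7 heading=north
step 5 (straight(3)): x=11 y=10 heading=north
no 4-step plan works, so 5 is optimal.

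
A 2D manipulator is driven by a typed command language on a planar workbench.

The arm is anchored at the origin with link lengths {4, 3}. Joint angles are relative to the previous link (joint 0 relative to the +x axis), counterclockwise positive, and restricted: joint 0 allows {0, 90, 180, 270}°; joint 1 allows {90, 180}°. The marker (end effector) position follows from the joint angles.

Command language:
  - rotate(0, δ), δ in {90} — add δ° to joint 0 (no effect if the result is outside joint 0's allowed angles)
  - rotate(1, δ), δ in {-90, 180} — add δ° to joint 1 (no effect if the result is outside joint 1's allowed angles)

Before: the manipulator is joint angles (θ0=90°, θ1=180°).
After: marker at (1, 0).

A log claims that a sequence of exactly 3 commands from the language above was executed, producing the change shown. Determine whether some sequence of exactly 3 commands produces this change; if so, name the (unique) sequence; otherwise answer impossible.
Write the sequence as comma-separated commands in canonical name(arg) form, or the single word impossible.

rotate(0, 90), rotate(0, 90), rotate(0, 90)

initial: joint angles (θ0=90°, θ1=180°)
t=1 rotate(0, 90) ⇒ joint angles (θ0=180°, θ1=180°)
t=2 rotate(0, 90) ⇒ joint angles (θ0=270°, θ1=180°)
t=3 rotate(0, 90) ⇒ joint angles (θ0=0°, θ1=180°)
uniquely the one of 27 3-step routes that fits.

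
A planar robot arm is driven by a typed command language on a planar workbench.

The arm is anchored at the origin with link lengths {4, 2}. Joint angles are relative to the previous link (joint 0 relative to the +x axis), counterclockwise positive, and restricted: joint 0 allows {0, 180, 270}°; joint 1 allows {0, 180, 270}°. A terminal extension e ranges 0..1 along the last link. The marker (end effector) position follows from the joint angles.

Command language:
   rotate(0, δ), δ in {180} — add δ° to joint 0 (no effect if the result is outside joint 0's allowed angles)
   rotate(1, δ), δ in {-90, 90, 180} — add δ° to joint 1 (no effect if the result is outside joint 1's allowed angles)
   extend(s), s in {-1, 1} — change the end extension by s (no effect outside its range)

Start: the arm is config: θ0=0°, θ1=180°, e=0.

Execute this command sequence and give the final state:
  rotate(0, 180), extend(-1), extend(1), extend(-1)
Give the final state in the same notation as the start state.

config: θ0=180°, θ1=180°, e=0

start: config: θ0=0°, θ1=180°, e=0
[1] after rotate(0, 180): config: θ0=180°, θ1=180°, e=0
[2] after extend(-1): config: θ0=180°, θ1=180°, e=0
[3] after extend(1): config: θ0=180°, θ1=180°, e=1
[4] after extend(-1): config: θ0=180°, θ1=180°, e=0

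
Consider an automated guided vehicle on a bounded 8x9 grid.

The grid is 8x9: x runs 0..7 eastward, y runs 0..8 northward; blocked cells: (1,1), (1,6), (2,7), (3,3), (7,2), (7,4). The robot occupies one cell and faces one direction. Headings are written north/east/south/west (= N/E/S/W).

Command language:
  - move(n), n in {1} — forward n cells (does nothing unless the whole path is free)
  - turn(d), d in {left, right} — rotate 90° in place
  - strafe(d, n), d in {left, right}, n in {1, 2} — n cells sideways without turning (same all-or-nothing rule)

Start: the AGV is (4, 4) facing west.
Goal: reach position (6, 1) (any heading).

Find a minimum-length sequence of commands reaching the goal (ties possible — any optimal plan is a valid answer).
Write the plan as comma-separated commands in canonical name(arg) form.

strafe(left, 2), strafe(left, 1), turn(left), strafe(left, 2)

start: (4, 4) facing west
step 1 (strafe(left, 2)): (4, 2) facing west
step 2 (strafe(left, 1)): (4, 1) facing west
step 3 (turn(left)): (4, 1) facing south
step 4 (strafe(left, 2)): (6, 1) facing south
shorter routes all fall short; 4 is best.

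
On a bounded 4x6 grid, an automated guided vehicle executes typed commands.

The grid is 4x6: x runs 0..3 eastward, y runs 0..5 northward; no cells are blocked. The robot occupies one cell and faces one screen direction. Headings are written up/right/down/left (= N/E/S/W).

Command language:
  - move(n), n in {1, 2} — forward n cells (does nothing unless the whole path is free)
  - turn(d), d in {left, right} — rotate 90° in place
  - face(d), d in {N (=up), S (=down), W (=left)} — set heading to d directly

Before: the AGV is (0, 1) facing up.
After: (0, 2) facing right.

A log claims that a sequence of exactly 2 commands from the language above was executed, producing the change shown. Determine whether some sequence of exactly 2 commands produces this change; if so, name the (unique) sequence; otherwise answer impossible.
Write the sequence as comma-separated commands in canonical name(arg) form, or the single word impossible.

key: position moved to (0,2) AND the heading swung to E — translation plus rotation needed
start: (0, 1) facing up
step 1 (move(1)): (0, 2) facing up
step 2 (turn(right)): (0, 2) facing right
uniquely the one of 49 2-step routes that fits.

move(1), turn(right)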